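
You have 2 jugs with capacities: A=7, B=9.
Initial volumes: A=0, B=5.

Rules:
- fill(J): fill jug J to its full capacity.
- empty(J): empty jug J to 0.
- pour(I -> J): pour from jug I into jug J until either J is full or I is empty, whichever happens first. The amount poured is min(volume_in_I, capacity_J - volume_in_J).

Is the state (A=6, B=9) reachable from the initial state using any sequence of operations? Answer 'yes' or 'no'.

Answer: yes

Derivation:
BFS from (A=0, B=5):
  1. fill(A) -> (A=7 B=5)
  2. pour(A -> B) -> (A=3 B=9)
  3. empty(B) -> (A=3 B=0)
  4. pour(A -> B) -> (A=0 B=3)
  5. fill(A) -> (A=7 B=3)
  6. pour(A -> B) -> (A=1 B=9)
  7. empty(B) -> (A=1 B=0)
  8. pour(A -> B) -> (A=0 B=1)
  9. fill(A) -> (A=7 B=1)
  10. pour(A -> B) -> (A=0 B=8)
  11. fill(A) -> (A=7 B=8)
  12. pour(A -> B) -> (A=6 B=9)
Target reached → yes.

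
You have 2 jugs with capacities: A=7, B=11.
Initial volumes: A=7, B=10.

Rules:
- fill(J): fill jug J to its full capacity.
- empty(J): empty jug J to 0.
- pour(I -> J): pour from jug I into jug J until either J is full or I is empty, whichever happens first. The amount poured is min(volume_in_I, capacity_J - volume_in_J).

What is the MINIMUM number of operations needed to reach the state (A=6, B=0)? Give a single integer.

Answer: 2

Derivation:
BFS from (A=7, B=10). One shortest path:
  1. pour(A -> B) -> (A=6 B=11)
  2. empty(B) -> (A=6 B=0)
Reached target in 2 moves.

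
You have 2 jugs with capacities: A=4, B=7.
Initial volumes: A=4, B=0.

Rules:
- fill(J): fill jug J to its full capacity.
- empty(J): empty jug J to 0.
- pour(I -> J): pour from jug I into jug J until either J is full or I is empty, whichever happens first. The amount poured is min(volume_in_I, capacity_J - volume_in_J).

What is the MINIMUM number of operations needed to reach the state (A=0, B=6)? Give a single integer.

BFS from (A=4, B=0). One shortest path:
  1. empty(A) -> (A=0 B=0)
  2. fill(B) -> (A=0 B=7)
  3. pour(B -> A) -> (A=4 B=3)
  4. empty(A) -> (A=0 B=3)
  5. pour(B -> A) -> (A=3 B=0)
  6. fill(B) -> (A=3 B=7)
  7. pour(B -> A) -> (A=4 B=6)
  8. empty(A) -> (A=0 B=6)
Reached target in 8 moves.

Answer: 8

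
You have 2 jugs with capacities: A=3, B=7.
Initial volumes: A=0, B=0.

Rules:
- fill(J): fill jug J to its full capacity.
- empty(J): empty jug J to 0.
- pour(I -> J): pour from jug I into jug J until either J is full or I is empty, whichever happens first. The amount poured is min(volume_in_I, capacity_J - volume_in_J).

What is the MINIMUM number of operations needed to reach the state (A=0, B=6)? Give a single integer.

Answer: 4

Derivation:
BFS from (A=0, B=0). One shortest path:
  1. fill(A) -> (A=3 B=0)
  2. pour(A -> B) -> (A=0 B=3)
  3. fill(A) -> (A=3 B=3)
  4. pour(A -> B) -> (A=0 B=6)
Reached target in 4 moves.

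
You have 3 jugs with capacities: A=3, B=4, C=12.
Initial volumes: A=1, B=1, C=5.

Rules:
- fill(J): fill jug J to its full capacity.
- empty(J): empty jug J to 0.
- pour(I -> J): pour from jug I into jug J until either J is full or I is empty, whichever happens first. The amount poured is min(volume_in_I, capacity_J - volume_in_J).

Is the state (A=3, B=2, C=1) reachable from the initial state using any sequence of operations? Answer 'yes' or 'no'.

Answer: yes

Derivation:
BFS from (A=1, B=1, C=5):
  1. empty(B) -> (A=1 B=0 C=5)
  2. pour(C -> B) -> (A=1 B=4 C=1)
  3. pour(B -> A) -> (A=3 B=2 C=1)
Target reached → yes.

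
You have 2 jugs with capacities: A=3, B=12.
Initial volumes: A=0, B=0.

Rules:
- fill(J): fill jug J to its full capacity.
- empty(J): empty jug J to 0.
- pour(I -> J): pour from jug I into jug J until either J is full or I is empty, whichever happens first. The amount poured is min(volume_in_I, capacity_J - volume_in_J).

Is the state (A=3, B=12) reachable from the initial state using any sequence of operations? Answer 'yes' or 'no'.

Answer: yes

Derivation:
BFS from (A=0, B=0):
  1. fill(A) -> (A=3 B=0)
  2. fill(B) -> (A=3 B=12)
Target reached → yes.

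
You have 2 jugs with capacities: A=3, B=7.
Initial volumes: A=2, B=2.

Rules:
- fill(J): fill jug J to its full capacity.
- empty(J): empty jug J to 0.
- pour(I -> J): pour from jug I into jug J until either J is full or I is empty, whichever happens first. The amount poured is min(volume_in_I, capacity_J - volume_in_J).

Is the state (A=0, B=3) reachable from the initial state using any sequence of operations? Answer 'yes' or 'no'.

BFS from (A=2, B=2):
  1. fill(A) -> (A=3 B=2)
  2. empty(B) -> (A=3 B=0)
  3. pour(A -> B) -> (A=0 B=3)
Target reached → yes.

Answer: yes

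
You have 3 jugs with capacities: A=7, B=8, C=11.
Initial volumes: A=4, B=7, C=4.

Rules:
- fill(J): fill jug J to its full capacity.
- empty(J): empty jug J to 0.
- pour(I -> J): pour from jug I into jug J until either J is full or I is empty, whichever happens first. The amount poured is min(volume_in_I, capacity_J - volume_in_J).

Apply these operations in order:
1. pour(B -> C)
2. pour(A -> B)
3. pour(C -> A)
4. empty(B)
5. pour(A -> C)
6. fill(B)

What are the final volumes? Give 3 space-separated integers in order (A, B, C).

Answer: 0 8 11

Derivation:
Step 1: pour(B -> C) -> (A=4 B=0 C=11)
Step 2: pour(A -> B) -> (A=0 B=4 C=11)
Step 3: pour(C -> A) -> (A=7 B=4 C=4)
Step 4: empty(B) -> (A=7 B=0 C=4)
Step 5: pour(A -> C) -> (A=0 B=0 C=11)
Step 6: fill(B) -> (A=0 B=8 C=11)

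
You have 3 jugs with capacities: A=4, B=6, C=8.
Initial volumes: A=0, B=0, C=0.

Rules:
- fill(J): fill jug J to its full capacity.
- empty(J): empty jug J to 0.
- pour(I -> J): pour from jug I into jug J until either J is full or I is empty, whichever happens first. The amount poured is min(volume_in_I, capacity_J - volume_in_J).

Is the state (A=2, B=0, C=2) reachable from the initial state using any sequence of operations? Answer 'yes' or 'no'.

BFS from (A=0, B=0, C=0):
  1. fill(C) -> (A=0 B=0 C=8)
  2. pour(C -> B) -> (A=0 B=6 C=2)
  3. pour(B -> A) -> (A=4 B=2 C=2)
  4. empty(A) -> (A=0 B=2 C=2)
  5. pour(B -> A) -> (A=2 B=0 C=2)
Target reached → yes.

Answer: yes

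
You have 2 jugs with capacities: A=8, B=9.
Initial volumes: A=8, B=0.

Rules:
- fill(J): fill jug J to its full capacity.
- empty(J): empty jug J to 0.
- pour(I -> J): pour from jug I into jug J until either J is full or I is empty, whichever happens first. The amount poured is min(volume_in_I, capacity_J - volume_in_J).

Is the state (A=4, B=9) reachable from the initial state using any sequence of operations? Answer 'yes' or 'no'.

BFS from (A=8, B=0):
  1. pour(A -> B) -> (A=0 B=8)
  2. fill(A) -> (A=8 B=8)
  3. pour(A -> B) -> (A=7 B=9)
  4. empty(B) -> (A=7 B=0)
  5. pour(A -> B) -> (A=0 B=7)
  6. fill(A) -> (A=8 B=7)
  7. pour(A -> B) -> (A=6 B=9)
  8. empty(B) -> (A=6 B=0)
  9. pour(A -> B) -> (A=0 B=6)
  10. fill(A) -> (A=8 B=6)
  11. pour(A -> B) -> (A=5 B=9)
  12. empty(B) -> (A=5 B=0)
  13. pour(A -> B) -> (A=0 B=5)
  14. fill(A) -> (A=8 B=5)
  15. pour(A -> B) -> (A=4 B=9)
Target reached → yes.

Answer: yes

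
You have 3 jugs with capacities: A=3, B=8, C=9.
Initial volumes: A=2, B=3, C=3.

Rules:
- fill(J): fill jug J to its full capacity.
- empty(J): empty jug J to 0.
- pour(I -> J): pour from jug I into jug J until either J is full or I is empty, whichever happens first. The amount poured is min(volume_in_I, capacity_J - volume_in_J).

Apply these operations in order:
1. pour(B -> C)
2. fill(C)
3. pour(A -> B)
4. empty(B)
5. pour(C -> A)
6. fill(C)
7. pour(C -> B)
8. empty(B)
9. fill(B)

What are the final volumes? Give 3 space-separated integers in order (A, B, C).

Answer: 3 8 1

Derivation:
Step 1: pour(B -> C) -> (A=2 B=0 C=6)
Step 2: fill(C) -> (A=2 B=0 C=9)
Step 3: pour(A -> B) -> (A=0 B=2 C=9)
Step 4: empty(B) -> (A=0 B=0 C=9)
Step 5: pour(C -> A) -> (A=3 B=0 C=6)
Step 6: fill(C) -> (A=3 B=0 C=9)
Step 7: pour(C -> B) -> (A=3 B=8 C=1)
Step 8: empty(B) -> (A=3 B=0 C=1)
Step 9: fill(B) -> (A=3 B=8 C=1)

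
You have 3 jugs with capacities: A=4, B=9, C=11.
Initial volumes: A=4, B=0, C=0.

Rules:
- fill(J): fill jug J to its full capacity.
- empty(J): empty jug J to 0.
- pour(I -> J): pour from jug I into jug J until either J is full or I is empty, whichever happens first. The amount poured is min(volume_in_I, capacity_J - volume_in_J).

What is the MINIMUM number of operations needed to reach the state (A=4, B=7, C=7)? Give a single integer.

BFS from (A=4, B=0, C=0). One shortest path:
  1. empty(A) -> (A=0 B=0 C=0)
  2. fill(B) -> (A=0 B=9 C=0)
  3. pour(B -> C) -> (A=0 B=0 C=9)
  4. fill(B) -> (A=0 B=9 C=9)
  5. pour(B -> C) -> (A=0 B=7 C=11)
  6. pour(C -> A) -> (A=4 B=7 C=7)
Reached target in 6 moves.

Answer: 6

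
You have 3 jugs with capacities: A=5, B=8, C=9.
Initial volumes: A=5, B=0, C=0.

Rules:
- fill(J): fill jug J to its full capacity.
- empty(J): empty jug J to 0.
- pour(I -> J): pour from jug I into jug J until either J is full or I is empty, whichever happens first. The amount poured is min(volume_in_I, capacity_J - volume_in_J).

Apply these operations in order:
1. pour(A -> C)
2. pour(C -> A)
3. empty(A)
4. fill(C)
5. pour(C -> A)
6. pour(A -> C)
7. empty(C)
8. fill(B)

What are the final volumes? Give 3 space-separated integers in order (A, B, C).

Answer: 0 8 0

Derivation:
Step 1: pour(A -> C) -> (A=0 B=0 C=5)
Step 2: pour(C -> A) -> (A=5 B=0 C=0)
Step 3: empty(A) -> (A=0 B=0 C=0)
Step 4: fill(C) -> (A=0 B=0 C=9)
Step 5: pour(C -> A) -> (A=5 B=0 C=4)
Step 6: pour(A -> C) -> (A=0 B=0 C=9)
Step 7: empty(C) -> (A=0 B=0 C=0)
Step 8: fill(B) -> (A=0 B=8 C=0)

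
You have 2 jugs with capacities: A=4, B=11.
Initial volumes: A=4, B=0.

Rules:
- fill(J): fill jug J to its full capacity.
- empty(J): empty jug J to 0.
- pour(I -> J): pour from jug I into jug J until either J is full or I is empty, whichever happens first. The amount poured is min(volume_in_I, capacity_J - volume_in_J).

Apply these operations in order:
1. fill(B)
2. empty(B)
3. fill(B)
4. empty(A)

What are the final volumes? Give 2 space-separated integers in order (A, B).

Answer: 0 11

Derivation:
Step 1: fill(B) -> (A=4 B=11)
Step 2: empty(B) -> (A=4 B=0)
Step 3: fill(B) -> (A=4 B=11)
Step 4: empty(A) -> (A=0 B=11)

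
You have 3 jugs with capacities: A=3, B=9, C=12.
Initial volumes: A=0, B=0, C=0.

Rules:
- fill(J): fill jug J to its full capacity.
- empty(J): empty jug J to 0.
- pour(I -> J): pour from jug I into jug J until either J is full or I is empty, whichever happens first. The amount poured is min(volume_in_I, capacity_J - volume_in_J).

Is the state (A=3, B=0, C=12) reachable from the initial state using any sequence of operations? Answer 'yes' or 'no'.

Answer: yes

Derivation:
BFS from (A=0, B=0, C=0):
  1. fill(A) -> (A=3 B=0 C=0)
  2. fill(C) -> (A=3 B=0 C=12)
Target reached → yes.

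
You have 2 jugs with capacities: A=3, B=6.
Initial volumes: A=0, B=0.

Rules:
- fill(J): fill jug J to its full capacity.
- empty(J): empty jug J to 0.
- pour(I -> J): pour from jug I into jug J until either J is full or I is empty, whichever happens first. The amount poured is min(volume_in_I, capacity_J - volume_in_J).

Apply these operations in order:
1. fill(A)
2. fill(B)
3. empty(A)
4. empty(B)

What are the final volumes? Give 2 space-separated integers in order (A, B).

Step 1: fill(A) -> (A=3 B=0)
Step 2: fill(B) -> (A=3 B=6)
Step 3: empty(A) -> (A=0 B=6)
Step 4: empty(B) -> (A=0 B=0)

Answer: 0 0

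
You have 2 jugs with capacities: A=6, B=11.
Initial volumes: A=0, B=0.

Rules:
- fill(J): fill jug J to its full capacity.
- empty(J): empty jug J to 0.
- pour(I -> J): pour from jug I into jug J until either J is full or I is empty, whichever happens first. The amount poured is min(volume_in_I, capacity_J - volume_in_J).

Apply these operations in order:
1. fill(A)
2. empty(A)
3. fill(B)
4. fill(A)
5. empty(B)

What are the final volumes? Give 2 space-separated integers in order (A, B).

Step 1: fill(A) -> (A=6 B=0)
Step 2: empty(A) -> (A=0 B=0)
Step 3: fill(B) -> (A=0 B=11)
Step 4: fill(A) -> (A=6 B=11)
Step 5: empty(B) -> (A=6 B=0)

Answer: 6 0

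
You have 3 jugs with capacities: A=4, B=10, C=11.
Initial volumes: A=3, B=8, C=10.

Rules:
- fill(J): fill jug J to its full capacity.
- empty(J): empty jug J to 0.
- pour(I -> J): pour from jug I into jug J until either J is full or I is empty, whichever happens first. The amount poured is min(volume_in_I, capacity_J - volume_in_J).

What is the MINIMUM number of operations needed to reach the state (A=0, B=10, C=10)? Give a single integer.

Answer: 2

Derivation:
BFS from (A=3, B=8, C=10). One shortest path:
  1. empty(A) -> (A=0 B=8 C=10)
  2. fill(B) -> (A=0 B=10 C=10)
Reached target in 2 moves.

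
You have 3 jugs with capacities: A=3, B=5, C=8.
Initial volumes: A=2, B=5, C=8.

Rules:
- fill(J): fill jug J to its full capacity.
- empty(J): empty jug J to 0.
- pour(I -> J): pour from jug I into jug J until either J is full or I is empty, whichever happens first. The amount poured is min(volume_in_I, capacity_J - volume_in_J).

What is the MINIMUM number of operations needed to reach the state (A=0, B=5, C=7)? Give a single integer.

Answer: 2

Derivation:
BFS from (A=2, B=5, C=8). One shortest path:
  1. pour(C -> A) -> (A=3 B=5 C=7)
  2. empty(A) -> (A=0 B=5 C=7)
Reached target in 2 moves.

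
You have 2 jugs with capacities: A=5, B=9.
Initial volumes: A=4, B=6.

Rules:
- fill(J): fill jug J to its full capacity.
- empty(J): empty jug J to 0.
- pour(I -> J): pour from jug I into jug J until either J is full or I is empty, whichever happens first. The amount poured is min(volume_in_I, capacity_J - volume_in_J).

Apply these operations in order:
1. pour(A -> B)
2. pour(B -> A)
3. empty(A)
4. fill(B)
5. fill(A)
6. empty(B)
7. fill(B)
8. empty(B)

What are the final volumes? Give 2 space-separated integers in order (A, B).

Answer: 5 0

Derivation:
Step 1: pour(A -> B) -> (A=1 B=9)
Step 2: pour(B -> A) -> (A=5 B=5)
Step 3: empty(A) -> (A=0 B=5)
Step 4: fill(B) -> (A=0 B=9)
Step 5: fill(A) -> (A=5 B=9)
Step 6: empty(B) -> (A=5 B=0)
Step 7: fill(B) -> (A=5 B=9)
Step 8: empty(B) -> (A=5 B=0)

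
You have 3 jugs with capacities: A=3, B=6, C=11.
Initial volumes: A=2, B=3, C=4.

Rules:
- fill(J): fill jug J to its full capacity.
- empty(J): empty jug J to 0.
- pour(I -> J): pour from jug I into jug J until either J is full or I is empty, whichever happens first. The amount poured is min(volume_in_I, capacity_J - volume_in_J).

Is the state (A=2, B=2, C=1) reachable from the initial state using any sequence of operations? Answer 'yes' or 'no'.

BFS explored all 237 reachable states.
Reachable set includes: (0,0,0), (0,0,1), (0,0,2), (0,0,3), (0,0,4), (0,0,5), (0,0,6), (0,0,7), (0,0,8), (0,0,9), (0,0,10), (0,0,11) ...
Target (A=2, B=2, C=1) not in reachable set → no.

Answer: no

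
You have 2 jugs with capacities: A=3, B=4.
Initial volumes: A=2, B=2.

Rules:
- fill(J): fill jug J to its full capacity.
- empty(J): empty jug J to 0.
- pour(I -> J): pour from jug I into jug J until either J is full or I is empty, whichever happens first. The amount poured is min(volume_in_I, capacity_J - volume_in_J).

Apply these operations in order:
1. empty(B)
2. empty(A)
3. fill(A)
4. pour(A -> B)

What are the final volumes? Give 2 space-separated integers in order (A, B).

Answer: 0 3

Derivation:
Step 1: empty(B) -> (A=2 B=0)
Step 2: empty(A) -> (A=0 B=0)
Step 3: fill(A) -> (A=3 B=0)
Step 4: pour(A -> B) -> (A=0 B=3)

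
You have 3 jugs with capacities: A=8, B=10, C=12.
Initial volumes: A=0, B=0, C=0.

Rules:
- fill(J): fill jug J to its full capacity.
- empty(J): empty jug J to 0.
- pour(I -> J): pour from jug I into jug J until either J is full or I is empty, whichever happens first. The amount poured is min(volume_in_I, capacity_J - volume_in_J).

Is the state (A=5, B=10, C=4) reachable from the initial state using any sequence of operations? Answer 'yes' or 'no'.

Answer: no

Derivation:
BFS explored all 150 reachable states.
Reachable set includes: (0,0,0), (0,0,2), (0,0,4), (0,0,6), (0,0,8), (0,0,10), (0,0,12), (0,2,0), (0,2,2), (0,2,4), (0,2,6), (0,2,8) ...
Target (A=5, B=10, C=4) not in reachable set → no.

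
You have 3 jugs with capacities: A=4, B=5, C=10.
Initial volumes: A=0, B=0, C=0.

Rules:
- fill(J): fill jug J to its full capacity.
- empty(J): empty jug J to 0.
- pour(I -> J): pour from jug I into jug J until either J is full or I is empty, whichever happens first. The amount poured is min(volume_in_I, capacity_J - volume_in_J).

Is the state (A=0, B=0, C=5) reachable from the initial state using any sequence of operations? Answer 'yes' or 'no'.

Answer: yes

Derivation:
BFS from (A=0, B=0, C=0):
  1. fill(B) -> (A=0 B=5 C=0)
  2. pour(B -> C) -> (A=0 B=0 C=5)
Target reached → yes.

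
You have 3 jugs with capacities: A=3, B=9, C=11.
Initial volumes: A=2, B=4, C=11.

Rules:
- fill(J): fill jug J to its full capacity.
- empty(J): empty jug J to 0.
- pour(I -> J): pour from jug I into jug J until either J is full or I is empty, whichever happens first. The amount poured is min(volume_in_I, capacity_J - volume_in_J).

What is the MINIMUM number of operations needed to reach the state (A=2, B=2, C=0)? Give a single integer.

Answer: 4

Derivation:
BFS from (A=2, B=4, C=11). One shortest path:
  1. empty(B) -> (A=2 B=0 C=11)
  2. pour(C -> B) -> (A=2 B=9 C=2)
  3. empty(B) -> (A=2 B=0 C=2)
  4. pour(C -> B) -> (A=2 B=2 C=0)
Reached target in 4 moves.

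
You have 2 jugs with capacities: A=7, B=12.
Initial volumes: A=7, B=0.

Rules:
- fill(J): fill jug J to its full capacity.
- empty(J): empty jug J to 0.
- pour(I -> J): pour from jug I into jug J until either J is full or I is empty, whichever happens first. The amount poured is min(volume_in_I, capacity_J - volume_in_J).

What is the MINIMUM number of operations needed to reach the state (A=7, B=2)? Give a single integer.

BFS from (A=7, B=0). One shortest path:
  1. pour(A -> B) -> (A=0 B=7)
  2. fill(A) -> (A=7 B=7)
  3. pour(A -> B) -> (A=2 B=12)
  4. empty(B) -> (A=2 B=0)
  5. pour(A -> B) -> (A=0 B=2)
  6. fill(A) -> (A=7 B=2)
Reached target in 6 moves.

Answer: 6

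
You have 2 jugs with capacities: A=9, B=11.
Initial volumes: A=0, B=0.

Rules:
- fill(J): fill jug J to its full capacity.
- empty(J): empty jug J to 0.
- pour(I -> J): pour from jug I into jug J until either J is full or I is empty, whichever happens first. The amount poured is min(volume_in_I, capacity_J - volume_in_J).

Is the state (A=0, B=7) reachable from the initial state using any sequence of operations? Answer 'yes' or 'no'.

Answer: yes

Derivation:
BFS from (A=0, B=0):
  1. fill(A) -> (A=9 B=0)
  2. pour(A -> B) -> (A=0 B=9)
  3. fill(A) -> (A=9 B=9)
  4. pour(A -> B) -> (A=7 B=11)
  5. empty(B) -> (A=7 B=0)
  6. pour(A -> B) -> (A=0 B=7)
Target reached → yes.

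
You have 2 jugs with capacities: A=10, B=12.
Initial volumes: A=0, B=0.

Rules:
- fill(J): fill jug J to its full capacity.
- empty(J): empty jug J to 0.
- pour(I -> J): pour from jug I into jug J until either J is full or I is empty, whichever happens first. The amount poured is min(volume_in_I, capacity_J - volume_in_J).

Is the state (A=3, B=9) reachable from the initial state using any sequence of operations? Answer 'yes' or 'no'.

BFS explored all 22 reachable states.
Reachable set includes: (0,0), (0,2), (0,4), (0,6), (0,8), (0,10), (0,12), (2,0), (2,12), (4,0), (4,12), (6,0) ...
Target (A=3, B=9) not in reachable set → no.

Answer: no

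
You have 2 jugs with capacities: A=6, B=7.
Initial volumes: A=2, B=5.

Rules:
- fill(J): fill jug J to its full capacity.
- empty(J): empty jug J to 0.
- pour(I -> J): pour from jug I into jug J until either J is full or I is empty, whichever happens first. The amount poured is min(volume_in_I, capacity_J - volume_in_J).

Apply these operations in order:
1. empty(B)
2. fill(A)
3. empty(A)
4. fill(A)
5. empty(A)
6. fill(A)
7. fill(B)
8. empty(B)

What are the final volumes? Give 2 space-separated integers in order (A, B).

Step 1: empty(B) -> (A=2 B=0)
Step 2: fill(A) -> (A=6 B=0)
Step 3: empty(A) -> (A=0 B=0)
Step 4: fill(A) -> (A=6 B=0)
Step 5: empty(A) -> (A=0 B=0)
Step 6: fill(A) -> (A=6 B=0)
Step 7: fill(B) -> (A=6 B=7)
Step 8: empty(B) -> (A=6 B=0)

Answer: 6 0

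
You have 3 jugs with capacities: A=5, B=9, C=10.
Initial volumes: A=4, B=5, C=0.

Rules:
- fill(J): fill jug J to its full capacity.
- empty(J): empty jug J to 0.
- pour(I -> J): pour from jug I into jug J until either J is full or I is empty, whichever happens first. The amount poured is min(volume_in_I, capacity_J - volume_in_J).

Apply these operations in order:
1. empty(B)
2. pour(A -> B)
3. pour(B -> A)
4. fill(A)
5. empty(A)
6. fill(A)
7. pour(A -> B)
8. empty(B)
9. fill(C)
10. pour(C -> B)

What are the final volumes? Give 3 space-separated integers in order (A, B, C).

Answer: 0 9 1

Derivation:
Step 1: empty(B) -> (A=4 B=0 C=0)
Step 2: pour(A -> B) -> (A=0 B=4 C=0)
Step 3: pour(B -> A) -> (A=4 B=0 C=0)
Step 4: fill(A) -> (A=5 B=0 C=0)
Step 5: empty(A) -> (A=0 B=0 C=0)
Step 6: fill(A) -> (A=5 B=0 C=0)
Step 7: pour(A -> B) -> (A=0 B=5 C=0)
Step 8: empty(B) -> (A=0 B=0 C=0)
Step 9: fill(C) -> (A=0 B=0 C=10)
Step 10: pour(C -> B) -> (A=0 B=9 C=1)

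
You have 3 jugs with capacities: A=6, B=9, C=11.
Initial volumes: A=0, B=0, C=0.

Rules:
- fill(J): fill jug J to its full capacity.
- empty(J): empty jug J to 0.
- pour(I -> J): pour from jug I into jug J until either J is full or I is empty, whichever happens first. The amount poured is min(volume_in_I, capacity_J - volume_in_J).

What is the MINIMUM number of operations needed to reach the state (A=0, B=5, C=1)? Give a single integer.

BFS from (A=0, B=0, C=0). One shortest path:
  1. fill(C) -> (A=0 B=0 C=11)
  2. pour(C -> A) -> (A=6 B=0 C=5)
  3. pour(C -> B) -> (A=6 B=5 C=0)
  4. pour(A -> C) -> (A=0 B=5 C=6)
  5. fill(A) -> (A=6 B=5 C=6)
  6. pour(A -> C) -> (A=1 B=5 C=11)
  7. empty(C) -> (A=1 B=5 C=0)
  8. pour(A -> C) -> (A=0 B=5 C=1)
Reached target in 8 moves.

Answer: 8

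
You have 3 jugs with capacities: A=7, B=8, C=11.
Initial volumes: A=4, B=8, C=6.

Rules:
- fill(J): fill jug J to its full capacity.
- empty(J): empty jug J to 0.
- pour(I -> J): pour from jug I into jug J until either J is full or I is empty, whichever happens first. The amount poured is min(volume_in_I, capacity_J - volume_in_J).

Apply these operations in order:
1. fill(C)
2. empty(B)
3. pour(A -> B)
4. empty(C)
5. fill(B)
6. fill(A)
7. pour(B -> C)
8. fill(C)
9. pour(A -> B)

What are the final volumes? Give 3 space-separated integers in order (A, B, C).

Answer: 0 7 11

Derivation:
Step 1: fill(C) -> (A=4 B=8 C=11)
Step 2: empty(B) -> (A=4 B=0 C=11)
Step 3: pour(A -> B) -> (A=0 B=4 C=11)
Step 4: empty(C) -> (A=0 B=4 C=0)
Step 5: fill(B) -> (A=0 B=8 C=0)
Step 6: fill(A) -> (A=7 B=8 C=0)
Step 7: pour(B -> C) -> (A=7 B=0 C=8)
Step 8: fill(C) -> (A=7 B=0 C=11)
Step 9: pour(A -> B) -> (A=0 B=7 C=11)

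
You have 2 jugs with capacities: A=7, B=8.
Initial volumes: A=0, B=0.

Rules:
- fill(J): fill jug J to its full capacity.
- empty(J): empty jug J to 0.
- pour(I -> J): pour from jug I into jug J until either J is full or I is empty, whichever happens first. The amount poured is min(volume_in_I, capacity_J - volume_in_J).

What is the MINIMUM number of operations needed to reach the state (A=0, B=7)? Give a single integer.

BFS from (A=0, B=0). One shortest path:
  1. fill(A) -> (A=7 B=0)
  2. pour(A -> B) -> (A=0 B=7)
Reached target in 2 moves.

Answer: 2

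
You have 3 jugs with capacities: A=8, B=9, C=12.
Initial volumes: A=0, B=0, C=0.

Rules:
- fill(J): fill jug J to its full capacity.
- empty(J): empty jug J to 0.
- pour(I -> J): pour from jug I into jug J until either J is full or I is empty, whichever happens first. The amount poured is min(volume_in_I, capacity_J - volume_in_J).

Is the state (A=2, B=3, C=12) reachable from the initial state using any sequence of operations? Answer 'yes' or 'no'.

Answer: yes

Derivation:
BFS from (A=0, B=0, C=0):
  1. fill(B) -> (A=0 B=9 C=0)
  2. fill(C) -> (A=0 B=9 C=12)
  3. pour(B -> A) -> (A=8 B=1 C=12)
  4. empty(A) -> (A=0 B=1 C=12)
  5. pour(B -> A) -> (A=1 B=0 C=12)
  6. pour(C -> B) -> (A=1 B=9 C=3)
  7. pour(B -> A) -> (A=8 B=2 C=3)
  8. empty(A) -> (A=0 B=2 C=3)
  9. pour(B -> A) -> (A=2 B=0 C=3)
  10. pour(C -> B) -> (A=2 B=3 C=0)
  11. fill(C) -> (A=2 B=3 C=12)
Target reached → yes.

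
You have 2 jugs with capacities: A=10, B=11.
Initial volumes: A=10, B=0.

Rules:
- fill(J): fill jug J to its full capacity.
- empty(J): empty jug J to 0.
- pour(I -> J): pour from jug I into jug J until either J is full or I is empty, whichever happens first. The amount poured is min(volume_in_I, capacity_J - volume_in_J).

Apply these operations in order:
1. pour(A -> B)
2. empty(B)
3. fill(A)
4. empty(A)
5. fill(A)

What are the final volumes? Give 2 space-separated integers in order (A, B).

Step 1: pour(A -> B) -> (A=0 B=10)
Step 2: empty(B) -> (A=0 B=0)
Step 3: fill(A) -> (A=10 B=0)
Step 4: empty(A) -> (A=0 B=0)
Step 5: fill(A) -> (A=10 B=0)

Answer: 10 0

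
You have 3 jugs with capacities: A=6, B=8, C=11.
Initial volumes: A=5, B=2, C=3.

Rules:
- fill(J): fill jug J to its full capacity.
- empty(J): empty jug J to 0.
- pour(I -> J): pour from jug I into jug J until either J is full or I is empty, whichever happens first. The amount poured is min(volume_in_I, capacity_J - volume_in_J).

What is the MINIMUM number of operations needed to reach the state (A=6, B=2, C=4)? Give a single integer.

BFS from (A=5, B=2, C=3). One shortest path:
  1. fill(C) -> (A=5 B=2 C=11)
  2. pour(C -> A) -> (A=6 B=2 C=10)
  3. empty(A) -> (A=0 B=2 C=10)
  4. pour(C -> A) -> (A=6 B=2 C=4)
Reached target in 4 moves.

Answer: 4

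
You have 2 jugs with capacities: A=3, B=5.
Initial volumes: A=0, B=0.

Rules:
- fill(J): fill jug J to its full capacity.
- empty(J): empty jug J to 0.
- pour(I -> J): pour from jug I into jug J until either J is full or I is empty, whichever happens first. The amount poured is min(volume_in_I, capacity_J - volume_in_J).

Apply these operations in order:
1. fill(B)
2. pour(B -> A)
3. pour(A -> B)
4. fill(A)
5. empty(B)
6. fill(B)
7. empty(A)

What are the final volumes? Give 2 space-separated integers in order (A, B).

Answer: 0 5

Derivation:
Step 1: fill(B) -> (A=0 B=5)
Step 2: pour(B -> A) -> (A=3 B=2)
Step 3: pour(A -> B) -> (A=0 B=5)
Step 4: fill(A) -> (A=3 B=5)
Step 5: empty(B) -> (A=3 B=0)
Step 6: fill(B) -> (A=3 B=5)
Step 7: empty(A) -> (A=0 B=5)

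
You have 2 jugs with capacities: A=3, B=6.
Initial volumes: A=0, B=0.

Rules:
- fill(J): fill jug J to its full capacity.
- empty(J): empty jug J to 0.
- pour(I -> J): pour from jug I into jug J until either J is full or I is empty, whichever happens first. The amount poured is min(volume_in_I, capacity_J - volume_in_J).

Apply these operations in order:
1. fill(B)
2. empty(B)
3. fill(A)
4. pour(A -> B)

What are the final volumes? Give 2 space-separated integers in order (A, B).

Step 1: fill(B) -> (A=0 B=6)
Step 2: empty(B) -> (A=0 B=0)
Step 3: fill(A) -> (A=3 B=0)
Step 4: pour(A -> B) -> (A=0 B=3)

Answer: 0 3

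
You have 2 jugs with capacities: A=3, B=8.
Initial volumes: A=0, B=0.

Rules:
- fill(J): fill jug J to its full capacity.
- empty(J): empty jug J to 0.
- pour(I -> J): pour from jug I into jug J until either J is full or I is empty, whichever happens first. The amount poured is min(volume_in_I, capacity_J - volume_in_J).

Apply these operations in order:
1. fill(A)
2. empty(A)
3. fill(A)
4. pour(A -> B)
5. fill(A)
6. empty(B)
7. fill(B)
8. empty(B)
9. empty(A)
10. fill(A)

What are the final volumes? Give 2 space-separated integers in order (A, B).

Answer: 3 0

Derivation:
Step 1: fill(A) -> (A=3 B=0)
Step 2: empty(A) -> (A=0 B=0)
Step 3: fill(A) -> (A=3 B=0)
Step 4: pour(A -> B) -> (A=0 B=3)
Step 5: fill(A) -> (A=3 B=3)
Step 6: empty(B) -> (A=3 B=0)
Step 7: fill(B) -> (A=3 B=8)
Step 8: empty(B) -> (A=3 B=0)
Step 9: empty(A) -> (A=0 B=0)
Step 10: fill(A) -> (A=3 B=0)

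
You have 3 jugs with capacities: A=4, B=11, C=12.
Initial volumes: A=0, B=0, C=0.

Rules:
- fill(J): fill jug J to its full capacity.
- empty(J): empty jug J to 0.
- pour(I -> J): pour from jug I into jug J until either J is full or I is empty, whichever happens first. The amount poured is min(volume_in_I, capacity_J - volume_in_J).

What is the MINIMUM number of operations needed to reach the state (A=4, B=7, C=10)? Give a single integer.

BFS from (A=0, B=0, C=0). One shortest path:
  1. fill(B) -> (A=0 B=11 C=0)
  2. pour(B -> C) -> (A=0 B=0 C=11)
  3. fill(B) -> (A=0 B=11 C=11)
  4. pour(B -> C) -> (A=0 B=10 C=12)
  5. empty(C) -> (A=0 B=10 C=0)
  6. pour(B -> C) -> (A=0 B=0 C=10)
  7. fill(B) -> (A=0 B=11 C=10)
  8. pour(B -> A) -> (A=4 B=7 C=10)
Reached target in 8 moves.

Answer: 8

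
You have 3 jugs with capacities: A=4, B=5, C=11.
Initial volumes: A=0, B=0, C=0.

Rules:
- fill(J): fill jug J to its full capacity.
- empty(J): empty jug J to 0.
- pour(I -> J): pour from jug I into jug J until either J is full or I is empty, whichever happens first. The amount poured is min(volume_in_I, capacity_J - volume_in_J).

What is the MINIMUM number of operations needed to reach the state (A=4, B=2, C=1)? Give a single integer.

BFS from (A=0, B=0, C=0). One shortest path:
  1. fill(C) -> (A=0 B=0 C=11)
  2. pour(C -> B) -> (A=0 B=5 C=6)
  3. pour(B -> A) -> (A=4 B=1 C=6)
  4. empty(A) -> (A=0 B=1 C=6)
  5. pour(B -> A) -> (A=1 B=0 C=6)
  6. pour(C -> B) -> (A=1 B=5 C=1)
  7. pour(B -> A) -> (A=4 B=2 C=1)
Reached target in 7 moves.

Answer: 7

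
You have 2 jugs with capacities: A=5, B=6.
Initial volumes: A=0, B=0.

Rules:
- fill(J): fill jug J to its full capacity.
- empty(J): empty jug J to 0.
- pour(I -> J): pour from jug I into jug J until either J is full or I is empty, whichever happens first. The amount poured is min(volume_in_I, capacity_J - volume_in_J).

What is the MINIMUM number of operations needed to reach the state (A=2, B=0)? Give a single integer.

Answer: 8

Derivation:
BFS from (A=0, B=0). One shortest path:
  1. fill(B) -> (A=0 B=6)
  2. pour(B -> A) -> (A=5 B=1)
  3. empty(A) -> (A=0 B=1)
  4. pour(B -> A) -> (A=1 B=0)
  5. fill(B) -> (A=1 B=6)
  6. pour(B -> A) -> (A=5 B=2)
  7. empty(A) -> (A=0 B=2)
  8. pour(B -> A) -> (A=2 B=0)
Reached target in 8 moves.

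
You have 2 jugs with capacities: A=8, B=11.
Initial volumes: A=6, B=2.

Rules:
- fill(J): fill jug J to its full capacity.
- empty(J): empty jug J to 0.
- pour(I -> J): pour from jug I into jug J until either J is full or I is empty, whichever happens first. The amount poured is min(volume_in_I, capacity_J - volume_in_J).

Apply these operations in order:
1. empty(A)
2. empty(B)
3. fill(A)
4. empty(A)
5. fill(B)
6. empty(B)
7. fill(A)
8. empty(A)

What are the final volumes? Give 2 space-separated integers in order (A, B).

Answer: 0 0

Derivation:
Step 1: empty(A) -> (A=0 B=2)
Step 2: empty(B) -> (A=0 B=0)
Step 3: fill(A) -> (A=8 B=0)
Step 4: empty(A) -> (A=0 B=0)
Step 5: fill(B) -> (A=0 B=11)
Step 6: empty(B) -> (A=0 B=0)
Step 7: fill(A) -> (A=8 B=0)
Step 8: empty(A) -> (A=0 B=0)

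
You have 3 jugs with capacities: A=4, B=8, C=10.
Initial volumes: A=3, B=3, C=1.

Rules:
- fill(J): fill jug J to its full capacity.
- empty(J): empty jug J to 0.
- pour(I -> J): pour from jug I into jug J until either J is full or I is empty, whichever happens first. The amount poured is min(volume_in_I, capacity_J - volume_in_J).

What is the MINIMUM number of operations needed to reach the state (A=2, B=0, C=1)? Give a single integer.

Answer: 3

Derivation:
BFS from (A=3, B=3, C=1). One shortest path:
  1. pour(B -> A) -> (A=4 B=2 C=1)
  2. empty(A) -> (A=0 B=2 C=1)
  3. pour(B -> A) -> (A=2 B=0 C=1)
Reached target in 3 moves.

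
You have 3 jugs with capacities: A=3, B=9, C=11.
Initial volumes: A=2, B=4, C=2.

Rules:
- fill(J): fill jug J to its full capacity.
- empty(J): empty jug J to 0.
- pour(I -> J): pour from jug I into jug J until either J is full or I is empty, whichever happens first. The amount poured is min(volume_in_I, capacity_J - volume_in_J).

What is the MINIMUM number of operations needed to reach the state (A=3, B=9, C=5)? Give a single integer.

Answer: 3

Derivation:
BFS from (A=2, B=4, C=2). One shortest path:
  1. fill(C) -> (A=2 B=4 C=11)
  2. pour(B -> A) -> (A=3 B=3 C=11)
  3. pour(C -> B) -> (A=3 B=9 C=5)
Reached target in 3 moves.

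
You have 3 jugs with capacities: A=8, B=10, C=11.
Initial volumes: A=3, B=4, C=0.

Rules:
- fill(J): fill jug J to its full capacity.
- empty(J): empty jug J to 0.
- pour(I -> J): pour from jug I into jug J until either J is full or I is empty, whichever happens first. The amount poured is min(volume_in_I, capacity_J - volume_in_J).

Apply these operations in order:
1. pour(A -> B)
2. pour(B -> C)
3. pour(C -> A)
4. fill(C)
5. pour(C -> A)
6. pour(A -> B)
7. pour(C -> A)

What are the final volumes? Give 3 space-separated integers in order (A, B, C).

Step 1: pour(A -> B) -> (A=0 B=7 C=0)
Step 2: pour(B -> C) -> (A=0 B=0 C=7)
Step 3: pour(C -> A) -> (A=7 B=0 C=0)
Step 4: fill(C) -> (A=7 B=0 C=11)
Step 5: pour(C -> A) -> (A=8 B=0 C=10)
Step 6: pour(A -> B) -> (A=0 B=8 C=10)
Step 7: pour(C -> A) -> (A=8 B=8 C=2)

Answer: 8 8 2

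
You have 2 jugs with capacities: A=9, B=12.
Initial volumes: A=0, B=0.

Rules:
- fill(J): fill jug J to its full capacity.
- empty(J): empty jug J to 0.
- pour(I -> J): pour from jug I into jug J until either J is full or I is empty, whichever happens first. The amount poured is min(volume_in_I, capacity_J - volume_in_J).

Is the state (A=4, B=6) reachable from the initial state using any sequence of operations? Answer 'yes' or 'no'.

Answer: no

Derivation:
BFS explored all 14 reachable states.
Reachable set includes: (0,0), (0,3), (0,6), (0,9), (0,12), (3,0), (3,12), (6,0), (6,12), (9,0), (9,3), (9,6) ...
Target (A=4, B=6) not in reachable set → no.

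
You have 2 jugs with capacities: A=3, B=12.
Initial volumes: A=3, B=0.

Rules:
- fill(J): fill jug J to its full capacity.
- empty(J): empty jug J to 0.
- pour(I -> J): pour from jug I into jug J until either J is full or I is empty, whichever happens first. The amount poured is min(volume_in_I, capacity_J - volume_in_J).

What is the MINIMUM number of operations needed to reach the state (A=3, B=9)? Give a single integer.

Answer: 3

Derivation:
BFS from (A=3, B=0). One shortest path:
  1. empty(A) -> (A=0 B=0)
  2. fill(B) -> (A=0 B=12)
  3. pour(B -> A) -> (A=3 B=9)
Reached target in 3 moves.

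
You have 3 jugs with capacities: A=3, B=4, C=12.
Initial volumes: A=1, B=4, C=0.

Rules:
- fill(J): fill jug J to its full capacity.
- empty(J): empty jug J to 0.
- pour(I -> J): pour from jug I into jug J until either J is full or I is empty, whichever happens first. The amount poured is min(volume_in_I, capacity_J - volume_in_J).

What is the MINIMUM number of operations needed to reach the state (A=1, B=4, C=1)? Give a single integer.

BFS from (A=1, B=4, C=0). One shortest path:
  1. pour(A -> C) -> (A=0 B=4 C=1)
  2. pour(B -> A) -> (A=3 B=1 C=1)
  3. empty(A) -> (A=0 B=1 C=1)
  4. pour(B -> A) -> (A=1 B=0 C=1)
  5. fill(B) -> (A=1 B=4 C=1)
Reached target in 5 moves.

Answer: 5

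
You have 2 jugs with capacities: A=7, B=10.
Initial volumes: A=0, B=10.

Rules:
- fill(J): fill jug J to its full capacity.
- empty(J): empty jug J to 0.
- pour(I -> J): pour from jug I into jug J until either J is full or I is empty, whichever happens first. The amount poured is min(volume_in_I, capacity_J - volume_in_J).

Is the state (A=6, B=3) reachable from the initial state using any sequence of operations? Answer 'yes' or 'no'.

BFS explored all 34 reachable states.
Reachable set includes: (0,0), (0,1), (0,2), (0,3), (0,4), (0,5), (0,6), (0,7), (0,8), (0,9), (0,10), (1,0) ...
Target (A=6, B=3) not in reachable set → no.

Answer: no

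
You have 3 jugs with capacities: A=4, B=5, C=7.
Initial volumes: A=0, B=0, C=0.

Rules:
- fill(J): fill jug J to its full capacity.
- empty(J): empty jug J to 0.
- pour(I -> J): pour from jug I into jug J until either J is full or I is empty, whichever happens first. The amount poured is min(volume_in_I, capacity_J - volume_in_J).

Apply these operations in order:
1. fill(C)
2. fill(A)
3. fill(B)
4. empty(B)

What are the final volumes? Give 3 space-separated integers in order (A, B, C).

Answer: 4 0 7

Derivation:
Step 1: fill(C) -> (A=0 B=0 C=7)
Step 2: fill(A) -> (A=4 B=0 C=7)
Step 3: fill(B) -> (A=4 B=5 C=7)
Step 4: empty(B) -> (A=4 B=0 C=7)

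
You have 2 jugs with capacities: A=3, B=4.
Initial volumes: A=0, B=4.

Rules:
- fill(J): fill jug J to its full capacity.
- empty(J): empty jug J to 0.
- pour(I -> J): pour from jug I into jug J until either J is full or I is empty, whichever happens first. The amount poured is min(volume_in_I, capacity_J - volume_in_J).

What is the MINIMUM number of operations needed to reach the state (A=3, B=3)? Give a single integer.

BFS from (A=0, B=4). One shortest path:
  1. fill(A) -> (A=3 B=4)
  2. empty(B) -> (A=3 B=0)
  3. pour(A -> B) -> (A=0 B=3)
  4. fill(A) -> (A=3 B=3)
Reached target in 4 moves.

Answer: 4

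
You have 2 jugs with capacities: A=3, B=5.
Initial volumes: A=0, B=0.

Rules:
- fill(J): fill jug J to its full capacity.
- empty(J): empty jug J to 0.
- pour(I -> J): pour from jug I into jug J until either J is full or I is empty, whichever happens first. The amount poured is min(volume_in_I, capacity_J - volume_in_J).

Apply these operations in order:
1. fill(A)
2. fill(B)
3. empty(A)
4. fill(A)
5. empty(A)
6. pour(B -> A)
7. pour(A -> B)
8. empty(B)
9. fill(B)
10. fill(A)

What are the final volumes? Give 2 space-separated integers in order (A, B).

Step 1: fill(A) -> (A=3 B=0)
Step 2: fill(B) -> (A=3 B=5)
Step 3: empty(A) -> (A=0 B=5)
Step 4: fill(A) -> (A=3 B=5)
Step 5: empty(A) -> (A=0 B=5)
Step 6: pour(B -> A) -> (A=3 B=2)
Step 7: pour(A -> B) -> (A=0 B=5)
Step 8: empty(B) -> (A=0 B=0)
Step 9: fill(B) -> (A=0 B=5)
Step 10: fill(A) -> (A=3 B=5)

Answer: 3 5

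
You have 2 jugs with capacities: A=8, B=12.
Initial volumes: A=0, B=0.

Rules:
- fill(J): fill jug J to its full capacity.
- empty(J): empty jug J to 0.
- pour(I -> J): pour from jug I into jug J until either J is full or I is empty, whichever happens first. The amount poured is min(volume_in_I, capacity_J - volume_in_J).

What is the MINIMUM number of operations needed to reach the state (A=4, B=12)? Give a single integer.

BFS from (A=0, B=0). One shortest path:
  1. fill(A) -> (A=8 B=0)
  2. pour(A -> B) -> (A=0 B=8)
  3. fill(A) -> (A=8 B=8)
  4. pour(A -> B) -> (A=4 B=12)
Reached target in 4 moves.

Answer: 4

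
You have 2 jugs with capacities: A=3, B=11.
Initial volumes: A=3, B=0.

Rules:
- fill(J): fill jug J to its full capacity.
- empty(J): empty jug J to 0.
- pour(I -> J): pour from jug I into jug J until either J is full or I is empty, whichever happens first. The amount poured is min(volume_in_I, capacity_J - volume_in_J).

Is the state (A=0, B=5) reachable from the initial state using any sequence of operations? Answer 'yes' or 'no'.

Answer: yes

Derivation:
BFS from (A=3, B=0):
  1. empty(A) -> (A=0 B=0)
  2. fill(B) -> (A=0 B=11)
  3. pour(B -> A) -> (A=3 B=8)
  4. empty(A) -> (A=0 B=8)
  5. pour(B -> A) -> (A=3 B=5)
  6. empty(A) -> (A=0 B=5)
Target reached → yes.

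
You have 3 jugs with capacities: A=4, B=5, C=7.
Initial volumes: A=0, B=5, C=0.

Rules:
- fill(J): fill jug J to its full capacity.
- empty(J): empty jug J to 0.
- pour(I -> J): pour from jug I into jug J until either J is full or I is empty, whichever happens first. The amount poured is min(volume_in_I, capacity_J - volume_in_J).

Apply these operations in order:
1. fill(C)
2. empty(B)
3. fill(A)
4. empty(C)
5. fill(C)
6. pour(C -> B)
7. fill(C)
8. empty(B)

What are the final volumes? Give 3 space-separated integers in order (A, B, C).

Answer: 4 0 7

Derivation:
Step 1: fill(C) -> (A=0 B=5 C=7)
Step 2: empty(B) -> (A=0 B=0 C=7)
Step 3: fill(A) -> (A=4 B=0 C=7)
Step 4: empty(C) -> (A=4 B=0 C=0)
Step 5: fill(C) -> (A=4 B=0 C=7)
Step 6: pour(C -> B) -> (A=4 B=5 C=2)
Step 7: fill(C) -> (A=4 B=5 C=7)
Step 8: empty(B) -> (A=4 B=0 C=7)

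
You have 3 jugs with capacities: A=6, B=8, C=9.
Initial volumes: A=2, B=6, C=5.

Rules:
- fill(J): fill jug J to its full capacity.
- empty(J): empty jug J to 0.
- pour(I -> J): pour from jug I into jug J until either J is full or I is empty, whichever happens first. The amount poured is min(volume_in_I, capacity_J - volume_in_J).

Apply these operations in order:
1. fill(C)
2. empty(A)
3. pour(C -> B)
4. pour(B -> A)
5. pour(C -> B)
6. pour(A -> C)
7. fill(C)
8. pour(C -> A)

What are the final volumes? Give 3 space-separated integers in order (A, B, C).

Answer: 6 8 3

Derivation:
Step 1: fill(C) -> (A=2 B=6 C=9)
Step 2: empty(A) -> (A=0 B=6 C=9)
Step 3: pour(C -> B) -> (A=0 B=8 C=7)
Step 4: pour(B -> A) -> (A=6 B=2 C=7)
Step 5: pour(C -> B) -> (A=6 B=8 C=1)
Step 6: pour(A -> C) -> (A=0 B=8 C=7)
Step 7: fill(C) -> (A=0 B=8 C=9)
Step 8: pour(C -> A) -> (A=6 B=8 C=3)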